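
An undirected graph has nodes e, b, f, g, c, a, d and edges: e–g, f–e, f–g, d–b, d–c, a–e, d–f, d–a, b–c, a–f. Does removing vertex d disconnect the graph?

Yes

Deleting d raises the number of components from 1 to 2, so d is a cut vertex.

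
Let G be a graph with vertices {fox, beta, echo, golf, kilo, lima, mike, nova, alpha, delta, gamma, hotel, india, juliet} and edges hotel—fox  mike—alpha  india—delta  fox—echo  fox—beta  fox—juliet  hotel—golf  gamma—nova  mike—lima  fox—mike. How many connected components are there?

4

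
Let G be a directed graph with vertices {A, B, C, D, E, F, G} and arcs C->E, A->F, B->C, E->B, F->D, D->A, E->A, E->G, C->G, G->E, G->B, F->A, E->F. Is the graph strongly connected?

There is no directed path from D to C, so the graph is not strongly connected.

No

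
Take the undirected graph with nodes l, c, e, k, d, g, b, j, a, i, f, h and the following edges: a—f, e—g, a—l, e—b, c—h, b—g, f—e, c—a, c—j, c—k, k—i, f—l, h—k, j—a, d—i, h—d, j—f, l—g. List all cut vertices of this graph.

Removing c increases the component count from 1 to 2, so c is a cut vertex.
By contrast removing g leaves 1 component; it is not a cut vertex. No other vertex is a cut vertex either.

c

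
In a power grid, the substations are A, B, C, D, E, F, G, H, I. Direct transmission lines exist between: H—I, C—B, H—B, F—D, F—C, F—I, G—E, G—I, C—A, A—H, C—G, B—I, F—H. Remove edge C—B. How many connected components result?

C and B are still connected via C-F-H-B, so the component count stays at 1.

1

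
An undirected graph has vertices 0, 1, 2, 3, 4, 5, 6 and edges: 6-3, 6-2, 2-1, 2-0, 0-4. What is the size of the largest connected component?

5 is isolated — a component by itself.
Starting from 0 we can reach 0, 1, 2, 3, 4, 6. That is one component of size 6.
The largest has 6 vertices.

6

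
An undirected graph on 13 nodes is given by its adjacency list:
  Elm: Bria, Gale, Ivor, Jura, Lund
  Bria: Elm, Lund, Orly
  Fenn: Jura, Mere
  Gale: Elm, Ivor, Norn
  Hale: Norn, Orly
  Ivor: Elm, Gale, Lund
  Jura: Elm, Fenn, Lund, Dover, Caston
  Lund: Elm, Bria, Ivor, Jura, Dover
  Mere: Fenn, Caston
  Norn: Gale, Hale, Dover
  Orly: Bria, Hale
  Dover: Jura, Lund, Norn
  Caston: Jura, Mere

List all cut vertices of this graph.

Removing Jura increases the component count from 1 to 2, so Jura is a cut vertex.
By contrast removing Elm leaves 1 component; it is not a cut vertex. No other vertex is a cut vertex either.

Jura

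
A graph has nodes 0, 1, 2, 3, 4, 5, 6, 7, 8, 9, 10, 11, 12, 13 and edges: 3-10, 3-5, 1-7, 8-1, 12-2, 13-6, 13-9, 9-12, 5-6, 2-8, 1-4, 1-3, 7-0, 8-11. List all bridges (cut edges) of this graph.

0-7, 1-4, 1-7, 10-3, 11-8

The edges on the cycle 13-9-12-2-8-1-3-5-6-13 are not bridges since each lies on that cycle.
But removing 7-1 disconnects 7 from 1; removing 4-1 disconnects 4 from 1; removing 11-8 disconnects 11 from 8; removing 7-0 disconnects 7 from 0 — these are bridges.
In total 5 edges are bridges.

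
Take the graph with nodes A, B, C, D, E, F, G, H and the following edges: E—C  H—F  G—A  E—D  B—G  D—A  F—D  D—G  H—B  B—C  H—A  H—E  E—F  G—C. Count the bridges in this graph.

The edges on the cycle H-B-C-G-D-E-H are not bridges since each lies on that cycle.
Every edge lies on some cycle, so there are no bridges.

0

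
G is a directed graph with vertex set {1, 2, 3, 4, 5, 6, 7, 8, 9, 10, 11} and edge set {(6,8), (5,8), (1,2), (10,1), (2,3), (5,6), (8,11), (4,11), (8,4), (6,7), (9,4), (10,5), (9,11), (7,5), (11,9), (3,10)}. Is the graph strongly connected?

No

There is no directed path from 8 to 7, so the graph is not strongly connected.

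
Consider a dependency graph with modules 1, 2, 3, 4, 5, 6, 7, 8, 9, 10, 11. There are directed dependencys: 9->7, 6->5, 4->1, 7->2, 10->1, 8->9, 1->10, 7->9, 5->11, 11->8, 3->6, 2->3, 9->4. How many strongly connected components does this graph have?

3

{2, 3, 5, 6, 7, 8, 9, 11} are all mutually reachable — one SCC of size 8.
{1, 10} are all mutually reachable — one SCC of size 2.
{4} is an SCC by itself.
That gives 3 strongly connected components.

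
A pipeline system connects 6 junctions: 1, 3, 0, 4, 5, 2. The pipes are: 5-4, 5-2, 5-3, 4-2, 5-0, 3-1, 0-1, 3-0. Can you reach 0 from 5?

From 5 we can reach 0, 1, 2, 3, 4, 5, which includes 0.

Yes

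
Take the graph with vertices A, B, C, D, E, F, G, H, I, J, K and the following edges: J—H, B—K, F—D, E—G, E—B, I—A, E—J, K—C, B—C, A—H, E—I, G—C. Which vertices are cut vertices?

E

Removing E increases the component count from 2 to 3, so E is a cut vertex.
By contrast removing A leaves 2 components; it is not a cut vertex. No other vertex is a cut vertex either.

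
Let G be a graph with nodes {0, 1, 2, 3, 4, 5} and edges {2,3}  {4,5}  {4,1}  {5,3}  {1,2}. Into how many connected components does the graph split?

0 is isolated — a component by itself.
Starting from 1 we can reach 1, 2, 3, 4, 5. That is one component of size 5.
Total: 2 components.

2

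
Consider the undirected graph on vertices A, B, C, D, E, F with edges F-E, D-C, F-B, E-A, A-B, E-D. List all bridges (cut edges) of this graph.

The edges on the cycle F-E-A-B-F are not bridges since each lies on that cycle.
But removing D-C disconnects D from C; removing E-D disconnects E from D — these are bridges.

C-D, D-E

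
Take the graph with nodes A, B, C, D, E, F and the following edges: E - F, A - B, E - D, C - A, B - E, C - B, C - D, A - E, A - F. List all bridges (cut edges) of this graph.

none

The edges on the cycle A-B-E-F-A are not bridges since each lies on that cycle.
Every edge lies on some cycle, so there are no bridges.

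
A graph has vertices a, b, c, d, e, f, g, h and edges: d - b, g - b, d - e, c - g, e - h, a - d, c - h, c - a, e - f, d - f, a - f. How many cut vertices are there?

Removing d, for instance, still leaves 1 component. No single vertex removal increases the component count — the graph has no articulation points.

0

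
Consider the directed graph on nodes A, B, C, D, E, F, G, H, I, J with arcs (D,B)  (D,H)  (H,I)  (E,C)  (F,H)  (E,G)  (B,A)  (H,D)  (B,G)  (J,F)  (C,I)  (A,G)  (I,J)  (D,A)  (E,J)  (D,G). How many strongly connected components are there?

6

{D, F, H, I, J} are all mutually reachable — one SCC of size 5.
{G} is an SCC by itself.
{B} is an SCC by itself.
{E} is an SCC by itself.
{A} is an SCC by itself.
(and 1 more singleton SCC)
That gives 6 strongly connected components.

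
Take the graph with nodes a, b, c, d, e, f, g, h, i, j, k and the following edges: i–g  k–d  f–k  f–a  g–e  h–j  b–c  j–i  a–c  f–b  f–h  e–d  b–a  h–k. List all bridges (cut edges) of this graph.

The edges on the cycle f-b-c-a-f are not bridges since each lies on that cycle.
Every edge lies on some cycle, so there are no bridges.

none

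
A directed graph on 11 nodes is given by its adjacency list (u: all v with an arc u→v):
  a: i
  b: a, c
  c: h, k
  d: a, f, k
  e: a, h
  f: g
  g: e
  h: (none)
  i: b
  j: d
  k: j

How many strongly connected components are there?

{a, b, c, d, e, f, g, i, j, k} are all mutually reachable — one SCC of size 10.
{h} is an SCC by itself.
That gives 2 strongly connected components.

2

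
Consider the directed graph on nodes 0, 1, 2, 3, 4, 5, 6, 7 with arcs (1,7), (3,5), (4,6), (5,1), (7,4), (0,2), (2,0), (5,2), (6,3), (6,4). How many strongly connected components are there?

2

{1, 3, 4, 5, 6, 7} are all mutually reachable — one SCC of size 6.
{0, 2} are all mutually reachable — one SCC of size 2.
That gives 2 strongly connected components.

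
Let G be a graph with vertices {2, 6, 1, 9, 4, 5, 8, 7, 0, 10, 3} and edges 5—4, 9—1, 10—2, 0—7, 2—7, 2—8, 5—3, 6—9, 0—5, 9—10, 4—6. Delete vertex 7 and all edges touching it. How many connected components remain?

1

With 7 gone, the remaining components are: {0, 1, 2, 3, 4, 5, 6, 8, 9, 10}.
That is 1 component.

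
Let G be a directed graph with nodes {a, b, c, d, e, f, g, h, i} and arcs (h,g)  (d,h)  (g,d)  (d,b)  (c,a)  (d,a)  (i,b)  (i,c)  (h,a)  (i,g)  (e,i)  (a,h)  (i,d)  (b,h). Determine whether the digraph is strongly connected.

No

There is no directed path from f to c, so the graph is not strongly connected.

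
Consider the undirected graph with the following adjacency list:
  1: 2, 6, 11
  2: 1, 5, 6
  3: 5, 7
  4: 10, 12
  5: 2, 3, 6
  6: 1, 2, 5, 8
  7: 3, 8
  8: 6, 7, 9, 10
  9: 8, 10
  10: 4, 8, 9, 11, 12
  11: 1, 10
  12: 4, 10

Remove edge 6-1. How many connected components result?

1

6 and 1 are still connected via 6-2-1, so the component count stays at 1.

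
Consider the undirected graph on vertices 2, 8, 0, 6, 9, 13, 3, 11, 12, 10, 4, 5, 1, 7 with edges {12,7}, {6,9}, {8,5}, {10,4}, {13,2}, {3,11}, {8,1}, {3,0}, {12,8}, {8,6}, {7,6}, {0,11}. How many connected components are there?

Starting from 2 we can reach 2, 13. That is one component of size 2.
Starting from 4 we can reach 4, 10. That is one component of size 2.
Starting from 0 we can reach 0, 3, 11. That is one component of size 3.
Starting from 1 we can reach 1, 5, 6, 7, 8, 9, 12. That is one component of size 7.
Total: 4 components.

4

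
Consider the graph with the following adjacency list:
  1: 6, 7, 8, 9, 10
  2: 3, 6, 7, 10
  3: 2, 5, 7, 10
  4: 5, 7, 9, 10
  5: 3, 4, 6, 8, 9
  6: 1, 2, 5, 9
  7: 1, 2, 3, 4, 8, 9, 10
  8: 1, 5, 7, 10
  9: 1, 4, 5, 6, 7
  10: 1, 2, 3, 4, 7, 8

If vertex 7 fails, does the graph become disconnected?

No

Deleting 7 leaves 1 component (was 1) (its neighbors 1, 2, 3, 4, 8, 9, 10 remain connected to each other), so 7 is not a cut vertex.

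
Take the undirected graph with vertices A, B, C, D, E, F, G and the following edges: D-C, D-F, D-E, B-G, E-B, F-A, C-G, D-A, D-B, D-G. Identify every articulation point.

D

Removing D increases the component count from 1 to 2, so D is a cut vertex.
By contrast removing B leaves 1 component; it is not a cut vertex. No other vertex is a cut vertex either.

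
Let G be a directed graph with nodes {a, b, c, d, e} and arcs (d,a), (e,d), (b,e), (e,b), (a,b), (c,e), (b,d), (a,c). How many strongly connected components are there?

1

{a, b, c, d, e} are all mutually reachable — one SCC of size 5.
That gives 1 strongly connected component.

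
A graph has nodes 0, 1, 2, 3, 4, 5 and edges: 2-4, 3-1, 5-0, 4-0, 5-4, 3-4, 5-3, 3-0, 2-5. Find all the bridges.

1-3

The edges on the cycle 5-3-4-5 are not bridges since each lies on that cycle.
But removing 3-1 disconnects 3 from 1 — this is a bridge.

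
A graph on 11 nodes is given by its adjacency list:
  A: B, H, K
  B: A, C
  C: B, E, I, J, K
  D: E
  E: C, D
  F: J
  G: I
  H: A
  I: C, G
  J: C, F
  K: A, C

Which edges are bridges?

A-H, C-E, C-I, C-J, D-E, F-J, G-I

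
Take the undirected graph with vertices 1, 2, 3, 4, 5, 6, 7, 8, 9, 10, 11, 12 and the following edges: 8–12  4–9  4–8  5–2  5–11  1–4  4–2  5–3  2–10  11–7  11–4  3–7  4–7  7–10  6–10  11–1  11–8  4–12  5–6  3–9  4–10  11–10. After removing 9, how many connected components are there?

With 9 gone, the remaining components are: {1, 2, 3, 4, 5, 6, 7, 8, 10, 11, 12}.
That is 1 component.

1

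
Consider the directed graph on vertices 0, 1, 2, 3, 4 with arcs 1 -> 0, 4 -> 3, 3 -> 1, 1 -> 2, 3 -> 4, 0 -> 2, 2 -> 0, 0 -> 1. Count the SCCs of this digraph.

{0, 1, 2} are all mutually reachable — one SCC of size 3.
{3, 4} are all mutually reachable — one SCC of size 2.
That gives 2 strongly connected components.

2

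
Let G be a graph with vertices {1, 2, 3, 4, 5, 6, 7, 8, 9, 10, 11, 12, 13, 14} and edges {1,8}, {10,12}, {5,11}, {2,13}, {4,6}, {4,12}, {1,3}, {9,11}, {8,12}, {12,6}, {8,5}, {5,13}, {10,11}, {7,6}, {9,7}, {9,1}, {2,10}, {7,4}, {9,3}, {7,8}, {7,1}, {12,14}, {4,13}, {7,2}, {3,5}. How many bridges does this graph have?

The edges on the cycle 7-1-3-5-13-2-7 are not bridges since each lies on that cycle.
But removing 14-12 disconnects 14 from 12 — this is a bridge.

1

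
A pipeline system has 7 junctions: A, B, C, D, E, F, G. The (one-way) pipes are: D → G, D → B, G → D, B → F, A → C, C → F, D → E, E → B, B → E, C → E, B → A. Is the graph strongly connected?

No

There is no directed path from F to D, so the graph is not strongly connected.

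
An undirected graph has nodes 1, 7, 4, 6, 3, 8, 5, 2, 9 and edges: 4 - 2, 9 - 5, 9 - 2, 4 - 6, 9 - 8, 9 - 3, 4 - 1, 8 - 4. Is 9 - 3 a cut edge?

Removing 9 - 3 leaves no path between 9 and 3: the component count goes from 2 to 3. So it is a bridge.

Yes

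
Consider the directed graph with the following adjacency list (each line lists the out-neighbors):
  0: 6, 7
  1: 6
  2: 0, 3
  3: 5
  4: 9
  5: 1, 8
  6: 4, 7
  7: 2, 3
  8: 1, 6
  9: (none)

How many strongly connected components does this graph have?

3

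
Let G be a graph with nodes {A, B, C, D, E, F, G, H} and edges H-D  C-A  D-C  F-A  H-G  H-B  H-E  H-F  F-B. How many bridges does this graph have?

The edges on the cycle H-F-B-H are not bridges since each lies on that cycle.
But removing H-E disconnects H from E; removing G-H disconnects G from H — these are bridges.
That makes 2 bridges.

2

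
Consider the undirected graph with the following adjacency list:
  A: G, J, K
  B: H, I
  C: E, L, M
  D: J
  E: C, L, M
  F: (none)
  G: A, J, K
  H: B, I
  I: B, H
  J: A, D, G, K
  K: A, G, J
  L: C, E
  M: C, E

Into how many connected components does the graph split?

F is isolated — a component by itself.
Starting from B we can reach B, H, I. That is one component of size 3.
Starting from C we can reach C, E, L, M. That is one component of size 4.
Starting from A we can reach A, D, G, J, K. That is one component of size 5.
Total: 4 components.

4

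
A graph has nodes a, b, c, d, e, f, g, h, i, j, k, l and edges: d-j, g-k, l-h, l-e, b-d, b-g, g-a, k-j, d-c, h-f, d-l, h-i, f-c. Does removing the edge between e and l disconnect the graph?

Removing e-l leaves no path between e and l: the component count goes from 1 to 2. So it is a bridge.

Yes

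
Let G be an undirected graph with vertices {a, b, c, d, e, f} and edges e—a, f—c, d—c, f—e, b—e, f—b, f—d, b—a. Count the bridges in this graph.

The edges on the cycle f-d-c-f are not bridges since each lies on that cycle.
Every edge lies on some cycle, so there are no bridges.

0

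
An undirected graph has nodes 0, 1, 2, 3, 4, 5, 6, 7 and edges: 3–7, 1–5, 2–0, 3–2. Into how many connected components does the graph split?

4

4 is isolated — a component by itself.
6 is isolated — a component by itself.
Starting from 1 we can reach 1, 5. That is one component of size 2.
Starting from 0 we can reach 0, 2, 3, 7. That is one component of size 4.
Total: 4 components.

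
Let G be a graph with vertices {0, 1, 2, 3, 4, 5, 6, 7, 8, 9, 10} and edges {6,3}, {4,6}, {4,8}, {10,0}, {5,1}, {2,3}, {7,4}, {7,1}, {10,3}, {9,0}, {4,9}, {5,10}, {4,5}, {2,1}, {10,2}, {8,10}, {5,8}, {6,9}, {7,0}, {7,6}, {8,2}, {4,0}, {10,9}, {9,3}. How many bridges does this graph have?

The edges on the cycle 10-9-3-10 are not bridges since each lies on that cycle.
Every edge lies on some cycle, so there are no bridges.

0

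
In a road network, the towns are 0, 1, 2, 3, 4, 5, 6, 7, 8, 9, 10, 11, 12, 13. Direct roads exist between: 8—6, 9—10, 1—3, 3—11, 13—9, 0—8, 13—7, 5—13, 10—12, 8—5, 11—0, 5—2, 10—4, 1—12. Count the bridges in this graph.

The edges on the cycle 1-3-11-0-8-5-13-9-10-12-1 are not bridges since each lies on that cycle.
But removing 8—6 disconnects 8 from 6; removing 2—5 disconnects 2 from 5; removing 7—13 disconnects 7 from 13; removing 10—4 disconnects 10 from 4 — these are bridges.
That makes 4 bridges.

4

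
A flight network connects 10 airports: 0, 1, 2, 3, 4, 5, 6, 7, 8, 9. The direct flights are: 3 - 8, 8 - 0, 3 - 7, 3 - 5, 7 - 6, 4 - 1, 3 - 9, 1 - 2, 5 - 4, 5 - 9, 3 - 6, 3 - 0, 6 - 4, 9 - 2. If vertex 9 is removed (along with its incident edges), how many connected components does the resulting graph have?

With 9 gone, the remaining components are: {0, 1, 2, 3, 4, 5, 6, 7, 8}.
That is 1 component.

1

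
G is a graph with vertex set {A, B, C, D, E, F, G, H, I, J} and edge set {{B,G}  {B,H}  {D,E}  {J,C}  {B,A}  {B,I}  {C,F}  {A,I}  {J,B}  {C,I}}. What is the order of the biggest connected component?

8

Starting from D we can reach D, E. That is one component of size 2.
Starting from A we can reach A, B, C, F, G, H, I, J. That is one component of size 8.
The largest has 8 vertices.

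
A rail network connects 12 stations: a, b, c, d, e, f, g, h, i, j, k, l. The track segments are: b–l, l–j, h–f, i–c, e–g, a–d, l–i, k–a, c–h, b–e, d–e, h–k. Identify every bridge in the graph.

e-g, f-h, j-l

The edges on the cycle b-l-i-c-h-k-a-d-e-b are not bridges since each lies on that cycle.
But removing e–g disconnects e from g; removing f–h disconnects f from h; removing l–j disconnects l from j — these are bridges.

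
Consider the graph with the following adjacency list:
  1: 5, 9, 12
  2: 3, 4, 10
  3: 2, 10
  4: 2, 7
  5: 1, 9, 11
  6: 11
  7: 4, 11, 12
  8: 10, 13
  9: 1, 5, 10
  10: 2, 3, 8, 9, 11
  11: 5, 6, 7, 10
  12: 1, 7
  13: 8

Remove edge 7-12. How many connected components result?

1

7 and 12 are still connected via 7-11-5-1-12, so the component count stays at 1.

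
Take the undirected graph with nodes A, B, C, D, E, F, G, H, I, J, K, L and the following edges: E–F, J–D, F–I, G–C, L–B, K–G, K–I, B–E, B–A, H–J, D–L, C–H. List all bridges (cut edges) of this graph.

A-B

The edges on the cycle K-G-C-H-J-D-L-B-E-F-I-K are not bridges since each lies on that cycle.
But removing A–B disconnects A from B — this is a bridge.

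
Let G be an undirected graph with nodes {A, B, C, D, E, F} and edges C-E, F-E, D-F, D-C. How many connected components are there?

A is isolated — a component by itself.
B is isolated — a component by itself.
Starting from C we can reach C, D, E, F. That is one component of size 4.
Total: 3 components.

3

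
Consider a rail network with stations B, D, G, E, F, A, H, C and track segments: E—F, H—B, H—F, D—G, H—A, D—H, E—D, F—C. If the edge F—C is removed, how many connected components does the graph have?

Before removal there is 1 component.
F—C is a bridge — removing it separates F's side from C's side.
After removal: 2 components.

2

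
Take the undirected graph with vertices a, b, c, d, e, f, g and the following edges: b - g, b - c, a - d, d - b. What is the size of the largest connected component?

5

e is isolated — a component by itself.
f is isolated — a component by itself.
Starting from a we can reach a, b, c, d, g. That is one component of size 5.
The largest has 5 vertices.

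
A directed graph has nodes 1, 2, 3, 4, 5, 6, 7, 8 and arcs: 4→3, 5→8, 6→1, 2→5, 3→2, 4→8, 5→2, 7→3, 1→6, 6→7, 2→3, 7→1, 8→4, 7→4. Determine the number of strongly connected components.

{2, 3, 4, 5, 8} are all mutually reachable — one SCC of size 5.
{1, 6, 7} are all mutually reachable — one SCC of size 3.
That gives 2 strongly connected components.

2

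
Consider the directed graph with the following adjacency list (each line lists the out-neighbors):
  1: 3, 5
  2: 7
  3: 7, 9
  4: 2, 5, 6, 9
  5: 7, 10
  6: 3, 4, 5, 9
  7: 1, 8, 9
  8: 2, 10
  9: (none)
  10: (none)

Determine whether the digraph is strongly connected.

There is no directed path from 1 to 6, so the graph is not strongly connected.

No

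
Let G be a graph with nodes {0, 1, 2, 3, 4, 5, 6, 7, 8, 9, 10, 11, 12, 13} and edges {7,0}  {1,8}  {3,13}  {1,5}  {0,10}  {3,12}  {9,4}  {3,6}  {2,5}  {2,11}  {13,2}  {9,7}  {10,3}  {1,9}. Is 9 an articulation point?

Yes

Deleting 9 raises the number of components from 1 to 2, so 9 is a cut vertex.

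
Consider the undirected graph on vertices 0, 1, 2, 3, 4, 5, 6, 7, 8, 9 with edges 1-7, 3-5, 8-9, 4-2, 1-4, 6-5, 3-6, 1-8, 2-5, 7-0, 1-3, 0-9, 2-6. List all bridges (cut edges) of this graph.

The edges on the cycle 1-7-0-9-8-1 are not bridges since each lies on that cycle.
Every edge lies on some cycle, so there are no bridges.

none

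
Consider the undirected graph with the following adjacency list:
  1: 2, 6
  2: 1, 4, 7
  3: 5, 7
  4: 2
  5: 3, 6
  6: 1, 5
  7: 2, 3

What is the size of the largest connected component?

7

Starting from 1 we can reach 1, 2, 3, 4, 5, 6, 7. That is one component of size 7.
The largest has 7 vertices.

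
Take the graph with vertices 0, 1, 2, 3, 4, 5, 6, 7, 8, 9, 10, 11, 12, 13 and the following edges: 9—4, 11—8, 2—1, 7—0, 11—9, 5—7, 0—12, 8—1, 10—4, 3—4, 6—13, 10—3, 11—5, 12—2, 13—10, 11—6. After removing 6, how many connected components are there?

1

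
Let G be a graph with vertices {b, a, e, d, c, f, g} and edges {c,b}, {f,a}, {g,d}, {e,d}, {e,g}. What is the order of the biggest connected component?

3

Starting from a we can reach a, f. That is one component of size 2.
Starting from b we can reach b, c. That is one component of size 2.
Starting from d we can reach d, e, g. That is one component of size 3.
The largest has 3 vertices.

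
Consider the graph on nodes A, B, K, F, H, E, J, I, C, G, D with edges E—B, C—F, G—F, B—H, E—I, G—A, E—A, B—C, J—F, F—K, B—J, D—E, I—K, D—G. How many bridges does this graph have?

The edges on the cycle B-J-F-C-B are not bridges since each lies on that cycle.
But removing B—H disconnects B from H — this is a bridge.

1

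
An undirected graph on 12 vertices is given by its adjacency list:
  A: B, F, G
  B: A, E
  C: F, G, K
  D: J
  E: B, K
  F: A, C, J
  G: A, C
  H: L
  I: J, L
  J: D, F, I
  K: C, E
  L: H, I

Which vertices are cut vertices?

Removing F increases the component count from 1 to 2, so F is a cut vertex.
Removing I increases the component count from 1 to 2, so I is a cut vertex.
Removing J increases the component count from 1 to 3, so J is a cut vertex.
Likewise L is a cut vertex.
By contrast removing D leaves 1 component; it is not a cut vertex. No other vertex is a cut vertex either.

F, I, J, L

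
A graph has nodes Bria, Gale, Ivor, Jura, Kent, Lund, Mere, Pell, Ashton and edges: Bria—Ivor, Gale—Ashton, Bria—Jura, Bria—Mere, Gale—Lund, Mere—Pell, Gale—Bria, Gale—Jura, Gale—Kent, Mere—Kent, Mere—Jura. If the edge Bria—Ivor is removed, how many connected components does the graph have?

2

Before removal there is 1 component.
Bria—Ivor is a bridge — removing it separates Bria's side from Ivor's side.
After removal: 2 components.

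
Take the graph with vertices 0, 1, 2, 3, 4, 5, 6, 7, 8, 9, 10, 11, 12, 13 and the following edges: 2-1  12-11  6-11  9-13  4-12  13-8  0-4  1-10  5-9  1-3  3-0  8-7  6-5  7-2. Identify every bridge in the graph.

The edges on the cycle 6-5-9-13-8-7-2-1-3-0-4-12-11-6 are not bridges since each lies on that cycle.
But removing 10-1 disconnects 10 from 1 — this is a bridge.

1-10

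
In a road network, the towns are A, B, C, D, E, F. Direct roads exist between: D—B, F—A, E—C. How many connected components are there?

3

Starting from C we can reach C, E. That is one component of size 2.
Starting from A we can reach A, F. That is one component of size 2.
Starting from B we can reach B, D. That is one component of size 2.
Total: 3 components.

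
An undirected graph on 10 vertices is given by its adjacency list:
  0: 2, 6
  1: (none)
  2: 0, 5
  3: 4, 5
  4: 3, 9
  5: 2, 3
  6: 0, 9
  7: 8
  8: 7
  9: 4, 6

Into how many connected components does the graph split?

3

1 is isolated — a component by itself.
Starting from 7 we can reach 7, 8. That is one component of size 2.
Starting from 0 we can reach 0, 2, 3, 4, 5, 6, 9. That is one component of size 7.
Total: 3 components.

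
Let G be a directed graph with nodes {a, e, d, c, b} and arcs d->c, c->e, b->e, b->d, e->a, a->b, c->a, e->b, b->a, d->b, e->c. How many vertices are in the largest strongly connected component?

5

{a, b, c, d, e} are all mutually reachable — one SCC of size 5.
The largest has 5 vertices.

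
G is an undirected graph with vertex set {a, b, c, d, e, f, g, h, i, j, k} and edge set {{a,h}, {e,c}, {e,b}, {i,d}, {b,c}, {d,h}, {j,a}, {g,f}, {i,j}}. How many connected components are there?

k is isolated — a component by itself.
Starting from f we can reach f, g. That is one component of size 2.
Starting from b we can reach b, c, e. That is one component of size 3.
Starting from a we can reach a, d, h, i, j. That is one component of size 5.
Total: 4 components.

4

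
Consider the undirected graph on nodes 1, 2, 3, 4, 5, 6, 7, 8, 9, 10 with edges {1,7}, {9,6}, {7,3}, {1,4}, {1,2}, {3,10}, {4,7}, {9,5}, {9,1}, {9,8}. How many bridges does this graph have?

7

The edges on the cycle 1-4-7-1 are not bridges since each lies on that cycle.
But removing 2-1 disconnects 2 from 1; removing 8-9 disconnects 8 from 9; removing 5-9 disconnects 5 from 9; removing 6-9 disconnects 6 from 9 — these are bridges.
In total 7 edges are bridges.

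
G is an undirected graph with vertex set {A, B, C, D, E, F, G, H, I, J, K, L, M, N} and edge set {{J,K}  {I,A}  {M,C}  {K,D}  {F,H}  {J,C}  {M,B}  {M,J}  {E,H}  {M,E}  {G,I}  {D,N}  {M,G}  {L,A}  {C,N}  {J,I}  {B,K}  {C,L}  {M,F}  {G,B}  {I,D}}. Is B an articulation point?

No

Deleting B leaves 1 component (was 1) (its neighbors G, K, M remain connected to each other), so B is not a cut vertex.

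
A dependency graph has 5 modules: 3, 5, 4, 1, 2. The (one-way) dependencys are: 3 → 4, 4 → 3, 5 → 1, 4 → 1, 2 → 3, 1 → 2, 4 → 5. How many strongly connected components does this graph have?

{1, 2, 3, 4, 5} are all mutually reachable — one SCC of size 5.
That gives 1 strongly connected component.

1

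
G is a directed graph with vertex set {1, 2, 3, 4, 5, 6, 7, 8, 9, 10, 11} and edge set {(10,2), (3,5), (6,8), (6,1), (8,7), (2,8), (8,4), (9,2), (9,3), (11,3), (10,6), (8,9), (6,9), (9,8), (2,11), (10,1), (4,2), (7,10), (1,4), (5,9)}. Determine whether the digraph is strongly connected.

Yes

From 4 we can reach every vertex (1, 2, 3, 4, 5, 6, 7, 8, 9, 10, 11), and every vertex can reach 4 (1, 2, 3, 4, 5, 6, 7, 8, 9, 10, 11). So the whole graph is one strongly connected component.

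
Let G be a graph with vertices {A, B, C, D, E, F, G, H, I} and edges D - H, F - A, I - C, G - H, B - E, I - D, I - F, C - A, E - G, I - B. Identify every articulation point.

Removing I increases the component count from 1 to 2, so I is a cut vertex.
By contrast removing A leaves 1 component; it is not a cut vertex. No other vertex is a cut vertex either.

I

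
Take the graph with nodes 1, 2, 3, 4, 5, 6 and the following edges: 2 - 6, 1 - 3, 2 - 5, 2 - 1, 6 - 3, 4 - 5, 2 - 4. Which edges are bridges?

none

The edges on the cycle 2-4-5-2 are not bridges since each lies on that cycle.
Every edge lies on some cycle, so there are no bridges.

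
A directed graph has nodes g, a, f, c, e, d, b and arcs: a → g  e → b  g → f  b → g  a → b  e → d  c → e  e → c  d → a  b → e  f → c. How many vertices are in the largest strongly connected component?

7

{a, b, c, d, e, f, g} are all mutually reachable — one SCC of size 7.
The largest has 7 vertices.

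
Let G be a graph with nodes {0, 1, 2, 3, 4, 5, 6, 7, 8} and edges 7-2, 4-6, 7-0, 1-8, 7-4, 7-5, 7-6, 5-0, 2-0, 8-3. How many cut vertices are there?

2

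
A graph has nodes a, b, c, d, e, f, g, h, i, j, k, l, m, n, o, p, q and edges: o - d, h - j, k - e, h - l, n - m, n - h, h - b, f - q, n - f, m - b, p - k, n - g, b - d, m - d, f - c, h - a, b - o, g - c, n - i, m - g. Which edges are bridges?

a-h, e-k, f-q, h-j, h-l, i-n, k-p

The edges on the cycle n-f-c-g-m-n are not bridges since each lies on that cycle.
But removing j - h disconnects j from h; removing f - q disconnects f from q; removing l - h disconnects l from h; removing e - k disconnects e from k — these are bridges.
In total 7 edges are bridges.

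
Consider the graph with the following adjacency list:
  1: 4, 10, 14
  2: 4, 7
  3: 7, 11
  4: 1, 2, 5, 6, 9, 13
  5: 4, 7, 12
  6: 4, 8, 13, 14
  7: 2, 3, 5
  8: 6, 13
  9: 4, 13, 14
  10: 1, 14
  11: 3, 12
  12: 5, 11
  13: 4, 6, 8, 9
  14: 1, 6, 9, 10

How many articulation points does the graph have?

1

Removing 4 increases the component count from 1 to 2, so 4 is a cut vertex.
By contrast removing 13 leaves 1 component; it is not a cut vertex. No other vertex is a cut vertex either.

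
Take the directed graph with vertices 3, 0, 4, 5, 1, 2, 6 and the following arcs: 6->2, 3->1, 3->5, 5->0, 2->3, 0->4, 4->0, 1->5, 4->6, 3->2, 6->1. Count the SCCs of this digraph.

{0, 1, 2, 3, 4, 5, 6} are all mutually reachable — one SCC of size 7.
That gives 1 strongly connected component.

1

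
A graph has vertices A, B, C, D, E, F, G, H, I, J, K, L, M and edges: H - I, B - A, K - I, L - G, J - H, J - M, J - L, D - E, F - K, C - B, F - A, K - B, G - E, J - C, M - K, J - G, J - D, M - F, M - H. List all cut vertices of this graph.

Removing J increases the component count from 1 to 2, so J is a cut vertex.
By contrast removing A leaves 1 component; it is not a cut vertex. No other vertex is a cut vertex either.

J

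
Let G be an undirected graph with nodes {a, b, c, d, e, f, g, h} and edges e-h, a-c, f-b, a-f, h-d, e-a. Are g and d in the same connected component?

No

The component containing g is {g}, and d is not in it.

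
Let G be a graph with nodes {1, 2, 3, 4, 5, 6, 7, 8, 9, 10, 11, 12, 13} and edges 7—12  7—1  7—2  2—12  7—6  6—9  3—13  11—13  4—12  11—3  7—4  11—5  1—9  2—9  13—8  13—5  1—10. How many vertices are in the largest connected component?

Starting from 3 we can reach 3, 5, 8, 11, 13. That is one component of size 5.
Starting from 1 we can reach 1, 2, 4, 6, 7, 9, 10, 12. That is one component of size 8.
The largest has 8 vertices.

8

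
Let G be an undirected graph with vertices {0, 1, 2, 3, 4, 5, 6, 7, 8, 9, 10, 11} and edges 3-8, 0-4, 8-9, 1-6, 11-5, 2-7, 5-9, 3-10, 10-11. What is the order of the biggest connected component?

6

Starting from 1 we can reach 1, 6. That is one component of size 2.
Starting from 0 we can reach 0, 4. That is one component of size 2.
Starting from 2 we can reach 2, 7. That is one component of size 2.
Starting from 3 we can reach 3, 5, 8, 9, 10, 11. That is one component of size 6.
The largest has 6 vertices.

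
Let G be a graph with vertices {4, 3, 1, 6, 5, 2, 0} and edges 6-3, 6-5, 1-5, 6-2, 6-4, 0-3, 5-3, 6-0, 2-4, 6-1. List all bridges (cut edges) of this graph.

none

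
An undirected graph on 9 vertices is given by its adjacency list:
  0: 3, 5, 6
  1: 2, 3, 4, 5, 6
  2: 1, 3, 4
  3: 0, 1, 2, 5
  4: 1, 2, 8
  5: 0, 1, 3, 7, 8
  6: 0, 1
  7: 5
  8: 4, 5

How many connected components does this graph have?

Starting from 0 we can reach 0, 1, 2, 3, 4, 5, 6, 7, 8. That is one component of size 9.
Total: 1 component.

1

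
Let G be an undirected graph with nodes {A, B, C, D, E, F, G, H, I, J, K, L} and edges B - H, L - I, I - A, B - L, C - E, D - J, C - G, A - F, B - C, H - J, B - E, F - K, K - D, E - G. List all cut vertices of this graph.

B

Removing B increases the component count from 1 to 2, so B is a cut vertex.
By contrast removing H leaves 1 component; it is not a cut vertex. No other vertex is a cut vertex either.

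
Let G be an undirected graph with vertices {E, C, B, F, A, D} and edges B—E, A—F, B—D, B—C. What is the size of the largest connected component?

Starting from A we can reach A, F. That is one component of size 2.
Starting from B we can reach B, C, D, E. That is one component of size 4.
The largest has 4 vertices.

4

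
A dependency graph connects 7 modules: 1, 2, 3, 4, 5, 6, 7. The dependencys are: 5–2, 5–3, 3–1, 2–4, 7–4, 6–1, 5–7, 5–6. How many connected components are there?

Starting from 1 we can reach 1, 2, 3, 4, 5, 6, 7. That is one component of size 7.
Total: 1 component.

1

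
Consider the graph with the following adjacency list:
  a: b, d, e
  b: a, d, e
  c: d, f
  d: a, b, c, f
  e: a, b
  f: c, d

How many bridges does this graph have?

The edges on the cycle d-c-f-d are not bridges since each lies on that cycle.
Every edge lies on some cycle, so there are no bridges.

0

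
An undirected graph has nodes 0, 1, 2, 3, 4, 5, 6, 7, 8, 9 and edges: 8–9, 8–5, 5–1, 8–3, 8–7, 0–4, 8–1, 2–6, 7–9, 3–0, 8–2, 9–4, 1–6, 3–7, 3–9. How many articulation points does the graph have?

Removing 8 increases the component count from 1 to 2, so 8 is a cut vertex.
By contrast removing 0 leaves 1 component; it is not a cut vertex. No other vertex is a cut vertex either.

1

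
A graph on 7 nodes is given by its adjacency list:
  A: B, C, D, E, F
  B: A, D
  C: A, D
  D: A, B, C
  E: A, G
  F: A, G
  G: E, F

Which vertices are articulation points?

Removing A increases the component count from 1 to 2, so A is a cut vertex.
By contrast removing B leaves 1 component; it is not a cut vertex. No other vertex is a cut vertex either.

A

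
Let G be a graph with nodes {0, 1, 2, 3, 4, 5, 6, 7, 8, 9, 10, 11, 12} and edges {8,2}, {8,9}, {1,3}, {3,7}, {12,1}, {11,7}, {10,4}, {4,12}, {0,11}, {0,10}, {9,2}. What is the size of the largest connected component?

8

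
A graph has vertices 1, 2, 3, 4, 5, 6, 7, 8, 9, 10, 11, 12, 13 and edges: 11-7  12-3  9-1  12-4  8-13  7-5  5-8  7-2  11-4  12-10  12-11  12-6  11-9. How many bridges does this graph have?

10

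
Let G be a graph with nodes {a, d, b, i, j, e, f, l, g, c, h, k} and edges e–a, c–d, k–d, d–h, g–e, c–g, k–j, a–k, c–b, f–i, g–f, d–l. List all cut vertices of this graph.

Removing c increases the component count from 1 to 2, so c is a cut vertex.
Removing d increases the component count from 1 to 3, so d is a cut vertex.
Removing f increases the component count from 1 to 2, so f is a cut vertex.
Likewise g, k are cut vertices.
By contrast removing e leaves 1 component; it is not a cut vertex. No other vertex is a cut vertex either.

c, d, f, g, k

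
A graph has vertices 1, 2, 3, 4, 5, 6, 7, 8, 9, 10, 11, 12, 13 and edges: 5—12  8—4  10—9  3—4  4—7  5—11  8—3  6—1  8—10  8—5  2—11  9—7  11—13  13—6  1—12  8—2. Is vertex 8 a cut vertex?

Yes

Deleting 8 raises the number of components from 1 to 2, so 8 is a cut vertex.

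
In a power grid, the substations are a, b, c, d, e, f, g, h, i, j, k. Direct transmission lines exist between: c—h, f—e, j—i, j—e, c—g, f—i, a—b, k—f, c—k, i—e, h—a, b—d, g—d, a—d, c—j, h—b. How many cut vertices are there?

1

Removing c increases the component count from 1 to 2, so c is a cut vertex.
By contrast removing b leaves 1 component; it is not a cut vertex. No other vertex is a cut vertex either.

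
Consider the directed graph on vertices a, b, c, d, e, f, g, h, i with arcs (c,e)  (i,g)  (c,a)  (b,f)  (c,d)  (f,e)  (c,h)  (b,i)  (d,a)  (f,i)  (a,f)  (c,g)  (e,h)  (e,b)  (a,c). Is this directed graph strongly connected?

There is no directed path from h to a, so the graph is not strongly connected.

No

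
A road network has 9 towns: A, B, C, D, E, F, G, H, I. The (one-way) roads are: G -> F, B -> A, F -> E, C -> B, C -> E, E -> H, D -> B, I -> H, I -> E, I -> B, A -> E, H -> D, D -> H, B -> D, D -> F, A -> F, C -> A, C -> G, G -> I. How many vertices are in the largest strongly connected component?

6

{A, B, D, E, F, H} are all mutually reachable — one SCC of size 6.
{I} is an SCC by itself.
{C} is an SCC by itself.
{G} is an SCC by itself.
The largest has 6 vertices.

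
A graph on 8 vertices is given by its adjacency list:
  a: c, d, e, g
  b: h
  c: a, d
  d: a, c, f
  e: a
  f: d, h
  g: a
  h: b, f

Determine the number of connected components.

Starting from a we can reach a, b, c, d, e, f, g, h. That is one component of size 8.
Total: 1 component.

1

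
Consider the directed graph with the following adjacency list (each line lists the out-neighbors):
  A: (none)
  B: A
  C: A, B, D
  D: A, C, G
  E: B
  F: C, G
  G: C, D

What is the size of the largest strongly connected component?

3

{C, D, G} are all mutually reachable — one SCC of size 3.
{F} is an SCC by itself.
{A} is an SCC by itself.
{E} is an SCC by itself.
{B} is an SCC by itself.
The largest has 3 vertices.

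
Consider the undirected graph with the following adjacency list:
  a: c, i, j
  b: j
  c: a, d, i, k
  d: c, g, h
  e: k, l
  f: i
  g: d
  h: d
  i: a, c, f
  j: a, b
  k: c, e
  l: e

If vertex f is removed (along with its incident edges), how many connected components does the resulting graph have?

1

With f gone, the remaining components are: {a, b, c, d, e, g, h, i, j, k, l}.
That is 1 component.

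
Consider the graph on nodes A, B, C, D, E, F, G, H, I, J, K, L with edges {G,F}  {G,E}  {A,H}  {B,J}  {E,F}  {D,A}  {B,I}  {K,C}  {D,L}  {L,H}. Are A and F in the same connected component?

No

The component containing A is {A, D, H, L}, and F is not in it.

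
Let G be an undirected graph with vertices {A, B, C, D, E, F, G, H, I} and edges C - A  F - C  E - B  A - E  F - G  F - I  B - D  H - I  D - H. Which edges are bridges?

The edges on the cycle F-C-A-E-B-D-H-I-F are not bridges since each lies on that cycle.
But removing F - G disconnects F from G — this is a bridge.

F-G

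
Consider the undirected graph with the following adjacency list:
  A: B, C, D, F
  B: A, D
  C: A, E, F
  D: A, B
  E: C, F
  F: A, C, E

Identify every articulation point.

A

Removing A increases the component count from 1 to 2, so A is a cut vertex.
By contrast removing E leaves 1 component; it is not a cut vertex. No other vertex is a cut vertex either.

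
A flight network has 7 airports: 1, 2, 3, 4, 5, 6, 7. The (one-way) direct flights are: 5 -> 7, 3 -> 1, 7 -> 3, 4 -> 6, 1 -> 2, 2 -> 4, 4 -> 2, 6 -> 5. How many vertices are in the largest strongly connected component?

7

{1, 2, 3, 4, 5, 6, 7} are all mutually reachable — one SCC of size 7.
The largest has 7 vertices.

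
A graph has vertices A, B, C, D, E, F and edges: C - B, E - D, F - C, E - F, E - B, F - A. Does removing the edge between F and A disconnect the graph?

Removing F - A leaves no path between F and A: the component count goes from 1 to 2. So it is a bridge.

Yes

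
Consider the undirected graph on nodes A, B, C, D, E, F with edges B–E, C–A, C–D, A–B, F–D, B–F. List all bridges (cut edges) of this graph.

B-E

The edges on the cycle C-A-B-F-D-C are not bridges since each lies on that cycle.
But removing B–E disconnects B from E — this is a bridge.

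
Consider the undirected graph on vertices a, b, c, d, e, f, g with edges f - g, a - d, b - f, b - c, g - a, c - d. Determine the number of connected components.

2

e is isolated — a component by itself.
Starting from a we can reach a, b, c, d, f, g. That is one component of size 6.
Total: 2 components.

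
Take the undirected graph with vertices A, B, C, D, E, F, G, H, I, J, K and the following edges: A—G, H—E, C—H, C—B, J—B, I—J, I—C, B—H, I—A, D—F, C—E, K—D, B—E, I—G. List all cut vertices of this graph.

D, I

Removing D increases the component count from 2 to 3, so D is a cut vertex.
Removing I increases the component count from 2 to 3, so I is a cut vertex.
By contrast removing E leaves 2 components; it is not a cut vertex. No other vertex is a cut vertex either.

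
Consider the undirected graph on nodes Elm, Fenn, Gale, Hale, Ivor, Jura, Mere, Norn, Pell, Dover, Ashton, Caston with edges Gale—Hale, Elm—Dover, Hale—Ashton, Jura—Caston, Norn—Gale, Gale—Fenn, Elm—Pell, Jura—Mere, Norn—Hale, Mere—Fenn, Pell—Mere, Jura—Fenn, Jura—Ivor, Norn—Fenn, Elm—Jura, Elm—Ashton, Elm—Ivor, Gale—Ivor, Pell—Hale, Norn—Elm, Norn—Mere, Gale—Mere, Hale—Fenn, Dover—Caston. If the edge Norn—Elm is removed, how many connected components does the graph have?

1

Norn and Elm are still connected via Norn-Gale-Ivor-Elm, so the component count stays at 1.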